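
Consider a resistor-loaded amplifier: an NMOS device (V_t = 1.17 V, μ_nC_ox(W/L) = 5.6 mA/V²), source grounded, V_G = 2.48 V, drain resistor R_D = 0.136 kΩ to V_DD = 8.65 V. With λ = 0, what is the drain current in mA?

I_D = 4.81 mA

V_GS = V_G = 2.48 V, so V_ov = 2.48 − 1.17 = 1.31 V.
Assume saturation: I_D = ½ k_n V_ov² = 0.5 × 5.6 × 1.31² = 4.81 mA, giving V_DS = V_DD − I_D R_D = 8.65 − 4.81 × 0.136 = 8 V.
V_DS = 8 V ≥ V_ov = 1.31 V, confirming saturation.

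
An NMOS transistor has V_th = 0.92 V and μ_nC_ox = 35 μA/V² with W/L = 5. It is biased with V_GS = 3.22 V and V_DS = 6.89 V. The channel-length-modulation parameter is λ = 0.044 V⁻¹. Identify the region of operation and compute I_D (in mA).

k_n = μ_nC_ox · (W/L) = 0.175 mA/V².
V_ov = V_GS − V_th = 3.22 − 0.92 = 2.3 V.
Since V_DS = 6.89 V ≥ V_ov = 2.3 V, the device is in saturation.
I_D = ½ k_n V_ov² (1 + λ V_DS) = 0.5 × 0.175 × 2.3² × (1 + 0.044 × 6.89) = 0.603 mA.

Saturation; I_D = 0.603 mA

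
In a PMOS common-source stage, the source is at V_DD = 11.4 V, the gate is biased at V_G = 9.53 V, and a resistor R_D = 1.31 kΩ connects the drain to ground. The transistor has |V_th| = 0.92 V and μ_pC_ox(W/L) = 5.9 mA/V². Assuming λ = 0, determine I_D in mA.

I_D = 2.66 mA

V_SG = V_DD − V_G = 11.4 − 9.53 = 1.87 V, so V_ov = 1.87 − 0.92 = 0.95 V.
Assume saturation: I_D = ½ k_p V_ov² = 0.5 × 5.9 × 0.95² = 2.66 mA, giving V_SD = V_DD − I_D R_D = 11.4 − 2.66 × 1.31 = 7.91 V.
V_SD = 7.91 V ≥ V_ov = 0.95 V, confirming saturation.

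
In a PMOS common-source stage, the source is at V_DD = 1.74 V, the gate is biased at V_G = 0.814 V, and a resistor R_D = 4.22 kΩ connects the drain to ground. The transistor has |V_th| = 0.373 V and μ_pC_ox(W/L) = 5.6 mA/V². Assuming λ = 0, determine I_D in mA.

V_SG = V_DD − V_G = 1.74 − 0.814 = 0.926 V, so V_ov = 0.926 − 0.373 = 0.553 V.
Assume saturation: I_D = ½ k_p V_ov² = 0.5 × 5.6 × 0.553² = 0.856 mA, giving V_SD = V_DD − I_D R_D = 1.74 − 0.856 × 4.22 = -1.87 V.
But -1.87 V < V_ov = 0.553 V, so the device is actually in triode.
In triode I_D = k_p[V_ov V_SD − ½ V_SD²] and I_D = (V_DD − V_SD)/R_D. Equating: 11.8 V_SD² − 14.07 V_SD + 1.74 = 0, giving V_SD = 0.14 V (the root below V_ov).
I_D = (1.74 − 0.14) / 4.22 = 0.379 mA.

I_D = 0.379 mA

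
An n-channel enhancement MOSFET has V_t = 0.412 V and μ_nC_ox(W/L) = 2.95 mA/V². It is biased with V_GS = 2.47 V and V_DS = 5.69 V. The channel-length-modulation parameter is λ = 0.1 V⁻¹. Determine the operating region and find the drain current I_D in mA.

V_ov = V_GS − V_t = 2.47 − 0.412 = 2.06 V.
Since V_DS = 5.69 V ≥ V_ov = 2.06 V, the device is in saturation.
I_D = ½ k_n V_ov² (1 + λ V_DS) = 0.5 × 2.95 × 2.06² × (1 + 0.1 × 5.69) = 9.8 mA.

Saturation; I_D = 9.80 mA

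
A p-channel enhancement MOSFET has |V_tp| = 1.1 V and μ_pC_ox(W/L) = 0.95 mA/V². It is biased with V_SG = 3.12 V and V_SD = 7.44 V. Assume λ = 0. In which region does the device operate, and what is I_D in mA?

V_ov = V_SG − |V_tp| = 3.12 − 1.1 = 2.02 V.
Since V_SD = 7.44 V ≥ V_ov = 2.02 V, the device is in saturation.
I_D = ½ k_p V_ov² = 0.5 × 0.95 × 2.02² = 1.94 mA.

Saturation; I_D = 1.94 mA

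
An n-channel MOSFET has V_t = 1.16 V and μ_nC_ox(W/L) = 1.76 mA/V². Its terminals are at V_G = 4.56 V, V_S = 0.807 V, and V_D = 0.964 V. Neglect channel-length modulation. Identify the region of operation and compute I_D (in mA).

Triode; I_D = 0.695 mA

V_GS = V_G − V_S = 4.56 − 0.807 = 3.75 V; V_DS = V_D − V_S = 0.964 − 0.807 = 0.157 V.
V_ov = V_GS − V_t = 3.75 − 1.16 = 2.59 V.
Since V_DS = 0.157 V < V_ov = 2.59 V, the device is in the triode region.
I_D = k_n [V_ov · V_DS − ½ V_DS²] = 1.76 × [2.59 × 0.157 − 0.5 × 0.157²] = 0.695 mA.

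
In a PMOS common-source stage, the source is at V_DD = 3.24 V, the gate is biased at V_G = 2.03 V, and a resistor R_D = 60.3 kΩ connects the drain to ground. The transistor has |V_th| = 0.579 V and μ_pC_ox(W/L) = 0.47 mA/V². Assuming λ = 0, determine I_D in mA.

I_D = 0.0504 mA

V_SG = V_DD − V_G = 3.24 − 2.03 = 1.21 V, so V_ov = 1.21 − 0.579 = 0.631 V.
Assume saturation: I_D = ½ k_p V_ov² = 0.5 × 0.47 × 0.631² = 0.0936 mA, giving V_SD = V_DD − I_D R_D = 3.24 − 0.0936 × 60.3 = -2.4 V.
But -2.4 V < V_ov = 0.631 V, so the device is actually in triode.
In triode I_D = k_p[V_ov V_SD − ½ V_SD²] and I_D = (V_DD − V_SD)/R_D. Equating: 14.2 V_SD² − 18.88 V_SD + 3.24 = 0, giving V_SD = 0.202 V (the root below V_ov).
I_D = (3.24 − 0.202) / 60.3 = 0.0504 mA.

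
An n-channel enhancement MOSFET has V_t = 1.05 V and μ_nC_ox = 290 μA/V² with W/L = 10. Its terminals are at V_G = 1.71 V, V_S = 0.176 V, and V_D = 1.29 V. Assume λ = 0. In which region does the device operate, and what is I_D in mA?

Saturation; I_D = 0.340 mA

V_GS = V_G − V_S = 1.71 − 0.176 = 1.53 V; V_DS = V_D − V_S = 1.29 − 0.176 = 1.11 V.
k_n = μ_nC_ox · (W/L) = 2.9 mA/V².
V_ov = V_GS − V_t = 1.53 − 1.05 = 0.484 V.
Since V_DS = 1.11 V ≥ V_ov = 0.484 V, the device is in saturation.
I_D = ½ k_n V_ov² = 0.5 × 2.9 × 0.484² = 0.34 mA.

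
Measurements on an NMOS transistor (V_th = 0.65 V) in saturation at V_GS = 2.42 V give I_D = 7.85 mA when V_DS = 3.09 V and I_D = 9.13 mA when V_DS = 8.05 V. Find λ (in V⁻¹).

With V_GS fixed, I_D ∝ (1 + λ V_DS) in saturation, so I_D2/I_D1 = (1 + λ V_DS2)/(1 + λ V_DS1).
9.13/7.85 = 1.163 = (1 + 8.05 λ)/(1 + 3.09 λ).
Solving: λ (I_D1 V_DS2 − I_D2 V_DS1) = I_D2 − I_D1, so λ = (9.13 − 7.85) / (7.85 × 8.05 − 9.13 × 3.09) = 1.28 / 35 = 0.0366 V⁻¹.

λ = 0.0366 V⁻¹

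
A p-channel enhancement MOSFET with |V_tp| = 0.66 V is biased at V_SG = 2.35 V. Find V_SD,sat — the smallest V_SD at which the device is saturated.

The boundary between triode and saturation is V_SD = V_SG − |V_tp| = V_ov.
V_ov = 2.35 − 0.66 = 1.69 V.

V_SD,sat = 1.69 V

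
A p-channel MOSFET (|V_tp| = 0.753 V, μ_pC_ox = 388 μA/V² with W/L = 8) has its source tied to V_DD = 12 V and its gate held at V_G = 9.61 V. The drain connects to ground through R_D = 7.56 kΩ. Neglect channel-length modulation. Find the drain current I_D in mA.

V_SG = V_DD − V_G = 12 − 9.61 = 2.39 V, so V_ov = 2.39 − 0.753 = 1.64 V.
k_p = μ_pC_ox · (W/L) = 3.104 mA/V².
Assume saturation: I_D = ½ k_p V_ov² = 0.5 × 3.104 × 1.64² = 4.16 mA, giving V_SD = V_DD − I_D R_D = 12 − 4.16 × 7.56 = -19.4 V.
But -19.4 V < V_ov = 1.64 V, so the device is actually in triode.
In triode I_D = k_p[V_ov V_SD − ½ V_SD²] and I_D = (V_DD − V_SD)/R_D. Equating: 11.7 V_SD² − 39.41 V_SD + 12 = 0, giving V_SD = 0.339 V (the root below V_ov).
I_D = (12 − 0.339) / 7.56 = 1.54 mA.

I_D = 1.54 mA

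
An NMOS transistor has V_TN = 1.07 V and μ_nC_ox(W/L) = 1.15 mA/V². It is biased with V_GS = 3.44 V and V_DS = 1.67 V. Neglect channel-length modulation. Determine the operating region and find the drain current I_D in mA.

Triode; I_D = 2.95 mA

V_ov = V_GS − V_TN = 3.44 − 1.07 = 2.37 V.
Since V_DS = 1.67 V < V_ov = 2.37 V, the device is in the triode region.
I_D = k_n [V_ov · V_DS − ½ V_DS²] = 1.15 × [2.37 × 1.67 − 0.5 × 1.67²] = 2.95 mA.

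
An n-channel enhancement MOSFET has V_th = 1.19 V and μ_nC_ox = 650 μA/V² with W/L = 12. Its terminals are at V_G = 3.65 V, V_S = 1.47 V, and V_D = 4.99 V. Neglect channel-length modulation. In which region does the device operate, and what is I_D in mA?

V_GS = V_G − V_S = 3.65 − 1.47 = 2.18 V; V_DS = V_D − V_S = 4.99 − 1.47 = 3.52 V.
k_n = μ_nC_ox · (W/L) = 7.8 mA/V².
V_ov = V_GS − V_th = 2.18 − 1.19 = 0.99 V.
Since V_DS = 3.52 V ≥ V_ov = 0.99 V, the device is in saturation.
I_D = ½ k_n V_ov² = 0.5 × 7.8 × 0.99² = 3.82 mA.

Saturation; I_D = 3.82 mA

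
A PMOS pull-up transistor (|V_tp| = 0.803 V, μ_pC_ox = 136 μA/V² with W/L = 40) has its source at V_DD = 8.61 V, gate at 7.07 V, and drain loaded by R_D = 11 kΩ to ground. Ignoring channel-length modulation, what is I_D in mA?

V_SG = V_DD − V_G = 8.61 − 7.07 = 1.54 V, so V_ov = 1.54 − 0.803 = 0.737 V.
k_p = μ_pC_ox · (W/L) = 5.44 mA/V².
Assume saturation: I_D = ½ k_p V_ov² = 0.5 × 5.44 × 0.737² = 1.48 mA, giving V_SD = V_DD − I_D R_D = 8.61 − 1.48 × 11 = -7.64 V.
But -7.64 V < V_ov = 0.737 V, so the device is actually in triode.
In triode I_D = k_p[V_ov V_SD − ½ V_SD²] and I_D = (V_DD − V_SD)/R_D. Equating: 29.9 V_SD² − 45.1 V_SD + 8.61 = 0, giving V_SD = 0.224 V (the root below V_ov).
I_D = (8.61 − 0.224) / 11 = 0.762 mA.

I_D = 0.762 mA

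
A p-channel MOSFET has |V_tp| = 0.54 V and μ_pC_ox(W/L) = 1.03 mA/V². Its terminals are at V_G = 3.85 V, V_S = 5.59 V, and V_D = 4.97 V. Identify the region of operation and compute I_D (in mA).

Triode; I_D = 0.568 mA

V_SG = V_S − V_G = 5.59 − 3.85 = 1.74 V; V_SD = V_S − V_D = 5.59 − 4.97 = 0.62 V.
V_ov = V_SG − |V_tp| = 1.74 − 0.54 = 1.2 V.
Since V_SD = 0.62 V < V_ov = 1.2 V, the device is in the triode region.
I_D = k_p [V_ov · V_SD − ½ V_SD²] = 1.03 × [1.2 × 0.62 − 0.5 × 0.62²] = 0.568 mA.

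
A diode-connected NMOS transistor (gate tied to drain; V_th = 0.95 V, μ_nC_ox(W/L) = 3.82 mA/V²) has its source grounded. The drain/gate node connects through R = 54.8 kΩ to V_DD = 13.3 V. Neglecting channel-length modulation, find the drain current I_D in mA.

With gate tied to drain, V_GS = V_DS ≥ V_GS − V_th, so the device is in saturation.
KCL at the drain: ½ k_n (V_GS − V_th)² = (V_DD − V_GS)/R.
Let x = V_GS − 0.95. Then 105 x² + x − 12.35 = 0, giving x = 0.339 V (positive root), so V_GS = 1.29 V.
I_D = (V_DD − V_GS)/R = (13.3 − 1.29) / 54.8 = 0.219 mA.

I_D = 0.219 mA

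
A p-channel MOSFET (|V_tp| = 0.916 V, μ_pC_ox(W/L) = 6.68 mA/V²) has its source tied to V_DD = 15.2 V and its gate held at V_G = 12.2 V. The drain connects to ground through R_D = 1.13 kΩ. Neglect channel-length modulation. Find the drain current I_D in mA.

I_D = 12.3 mA

V_SG = V_DD − V_G = 15.2 − 12.2 = 3 V, so V_ov = 3 − 0.916 = 2.08 V.
Assume saturation: I_D = ½ k_p V_ov² = 0.5 × 6.68 × 2.08² = 14.5 mA, giving V_SD = V_DD − I_D R_D = 15.2 − 14.5 × 1.13 = -1.19 V.
But -1.19 V < V_ov = 2.08 V, so the device is actually in triode.
In triode I_D = k_p[V_ov V_SD − ½ V_SD²] and I_D = (V_DD − V_SD)/R_D. Equating: 3.77 V_SD² − 16.73 V_SD + 15.2 = 0, giving V_SD = 1.28 V (the root below V_ov).
I_D = (15.2 − 1.28) / 1.13 = 12.3 mA.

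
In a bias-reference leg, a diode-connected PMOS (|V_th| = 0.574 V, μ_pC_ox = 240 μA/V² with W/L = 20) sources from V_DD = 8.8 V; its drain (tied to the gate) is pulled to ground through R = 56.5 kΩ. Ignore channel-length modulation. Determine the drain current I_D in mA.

With gate tied to drain, V_SG = V_SD ≥ V_SG − |V_th|, so the device is in saturation.
k_p = μ_pC_ox · (W/L) = 4.8 mA/V².
KCL at the drain: ½ k_p (V_SG − |V_th|)² = (V_DD − V_SG)/R.
Let x = V_SG − 0.574. Then 136 x² + x − 8.226 = 0, giving x = 0.243 V (positive root), so V_SG = 0.817 V.
I_D = (V_DD − V_SG)/R = (8.8 − 0.817) / 56.5 = 0.141 mA.

I_D = 0.141 mA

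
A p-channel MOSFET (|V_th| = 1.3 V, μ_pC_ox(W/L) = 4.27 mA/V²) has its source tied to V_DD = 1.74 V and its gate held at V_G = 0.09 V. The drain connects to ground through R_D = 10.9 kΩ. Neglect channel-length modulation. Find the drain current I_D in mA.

V_SG = V_DD − V_G = 1.74 − 0.09 = 1.65 V, so V_ov = 1.65 − 1.3 = 0.35 V.
Assume saturation: I_D = ½ k_p V_ov² = 0.5 × 4.27 × 0.35² = 0.262 mA, giving V_SD = V_DD − I_D R_D = 1.74 − 0.262 × 10.9 = -1.11 V.
But -1.11 V < V_ov = 0.35 V, so the device is actually in triode.
In triode I_D = k_p[V_ov V_SD − ½ V_SD²] and I_D = (V_DD − V_SD)/R_D. Equating: 23.3 V_SD² − 17.29 V_SD + 1.74 = 0, giving V_SD = 0.12 V (the root below V_ov).
I_D = (1.74 − 0.12) / 10.9 = 0.149 mA.

I_D = 0.149 mA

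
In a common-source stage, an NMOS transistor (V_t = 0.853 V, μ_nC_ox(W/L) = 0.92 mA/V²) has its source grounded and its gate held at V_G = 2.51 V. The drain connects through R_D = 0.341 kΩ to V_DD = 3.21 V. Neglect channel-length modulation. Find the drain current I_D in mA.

V_GS = V_G = 2.51 V, so V_ov = 2.51 − 0.853 = 1.66 V.
Assume saturation: I_D = ½ k_n V_ov² = 0.5 × 0.92 × 1.66² = 1.26 mA, giving V_DS = V_DD − I_D R_D = 3.21 − 1.26 × 0.341 = 2.78 V.
V_DS = 2.78 V ≥ V_ov = 1.66 V, confirming saturation.

I_D = 1.26 mA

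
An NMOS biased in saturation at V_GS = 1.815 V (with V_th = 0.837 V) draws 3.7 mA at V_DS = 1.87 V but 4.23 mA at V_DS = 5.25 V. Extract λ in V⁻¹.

With V_GS fixed, I_D ∝ (1 + λ V_DS) in saturation, so I_D2/I_D1 = (1 + λ V_DS2)/(1 + λ V_DS1).
4.23/3.7 = 1.143 = (1 + 5.25 λ)/(1 + 1.87 λ).
Solving: λ (I_D1 V_DS2 − I_D2 V_DS1) = I_D2 − I_D1, so λ = (4.23 − 3.7) / (3.7 × 5.25 − 4.23 × 1.87) = 0.53 / 11.5 = 0.046 V⁻¹.

λ = 0.0460 V⁻¹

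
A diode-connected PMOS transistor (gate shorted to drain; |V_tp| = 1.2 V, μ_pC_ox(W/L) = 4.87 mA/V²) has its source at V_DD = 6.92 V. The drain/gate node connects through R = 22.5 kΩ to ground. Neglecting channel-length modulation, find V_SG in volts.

With gate tied to drain, V_SG = V_SD ≥ V_SG − |V_tp|, so the device is in saturation.
KCL at the drain: ½ k_p (V_SG − |V_tp|)² = (V_DD − V_SG)/R.
Let x = V_SG − 1.2. Then 54.8 x² + x − 5.72 = 0, giving x = 0.314 V (positive root), so V_SG = 1.51 V.
I_D = (V_DD − V_SG)/R = (6.92 − 1.51) / 22.5 = 0.24 mA.

V_SG = 1.51 V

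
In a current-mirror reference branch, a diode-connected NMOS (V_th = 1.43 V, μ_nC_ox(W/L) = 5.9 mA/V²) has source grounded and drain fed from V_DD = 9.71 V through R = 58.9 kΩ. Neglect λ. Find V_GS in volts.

V_GS = 1.65 V

With gate tied to drain, V_GS = V_DS ≥ V_GS − V_th, so the device is in saturation.
KCL at the drain: ½ k_n (V_GS − V_th)² = (V_DD − V_GS)/R.
Let x = V_GS − 1.43. Then 174 x² + x − 8.28 = 0, giving x = 0.215 V (positive root), so V_GS = 1.65 V.
I_D = (V_DD − V_GS)/R = (9.71 − 1.65) / 58.9 = 0.137 mA.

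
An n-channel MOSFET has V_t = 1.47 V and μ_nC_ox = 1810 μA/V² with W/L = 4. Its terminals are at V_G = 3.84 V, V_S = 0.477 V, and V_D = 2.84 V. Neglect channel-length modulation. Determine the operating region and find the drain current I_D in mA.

Saturation; I_D = 13.0 mA

V_GS = V_G − V_S = 3.84 − 0.477 = 3.36 V; V_DS = V_D − V_S = 2.84 − 0.477 = 2.36 V.
k_n = μ_nC_ox · (W/L) = 7.24 mA/V².
V_ov = V_GS − V_t = 3.36 − 1.47 = 1.89 V.
Since V_DS = 2.36 V ≥ V_ov = 1.89 V, the device is in saturation.
I_D = ½ k_n V_ov² = 0.5 × 7.24 × 1.89² = 13 mA.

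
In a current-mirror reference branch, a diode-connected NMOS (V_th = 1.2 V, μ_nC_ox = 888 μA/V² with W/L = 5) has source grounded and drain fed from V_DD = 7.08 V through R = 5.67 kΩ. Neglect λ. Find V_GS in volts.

V_GS = 1.84 V

With gate tied to drain, V_GS = V_DS ≥ V_GS − V_th, so the device is in saturation.
k_n = μ_nC_ox · (W/L) = 4.44 mA/V².
KCL at the drain: ½ k_n (V_GS − V_th)² = (V_DD − V_GS)/R.
Let x = V_GS − 1.2. Then 12.6 x² + x − 5.88 = 0, giving x = 0.645 V (positive root), so V_GS = 1.84 V.
I_D = (V_DD − V_GS)/R = (7.08 − 1.84) / 5.67 = 0.923 mA.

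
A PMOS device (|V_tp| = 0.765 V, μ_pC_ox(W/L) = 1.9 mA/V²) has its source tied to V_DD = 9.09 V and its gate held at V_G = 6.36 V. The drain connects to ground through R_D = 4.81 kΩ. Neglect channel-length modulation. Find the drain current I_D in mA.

V_SG = V_DD − V_G = 9.09 − 6.36 = 2.73 V, so V_ov = 2.73 − 0.765 = 1.96 V.
Assume saturation: I_D = ½ k_p V_ov² = 0.5 × 1.9 × 1.96² = 3.67 mA, giving V_SD = V_DD − I_D R_D = 9.09 − 3.67 × 4.81 = -8.55 V.
But -8.55 V < V_ov = 1.96 V, so the device is actually in triode.
In triode I_D = k_p[V_ov V_SD − ½ V_SD²] and I_D = (V_DD − V_SD)/R_D. Equating: 4.57 V_SD² − 18.96 V_SD + 9.09 = 0, giving V_SD = 0.553 V (the root below V_ov).
I_D = (9.09 − 0.553) / 4.81 = 1.77 mA.

I_D = 1.77 mA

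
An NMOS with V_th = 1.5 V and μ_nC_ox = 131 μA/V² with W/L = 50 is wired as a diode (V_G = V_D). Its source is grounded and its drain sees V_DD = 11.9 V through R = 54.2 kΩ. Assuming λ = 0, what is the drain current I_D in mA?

I_D = 0.187 mA

With gate tied to drain, V_GS = V_DS ≥ V_GS − V_th, so the device is in saturation.
k_n = μ_nC_ox · (W/L) = 6.55 mA/V².
KCL at the drain: ½ k_n (V_GS − V_th)² = (V_DD − V_GS)/R.
Let x = V_GS − 1.5. Then 178 x² + x − 10.4 = 0, giving x = 0.239 V (positive root), so V_GS = 1.74 V.
I_D = (V_DD − V_GS)/R = (11.9 − 1.74) / 54.2 = 0.187 mA.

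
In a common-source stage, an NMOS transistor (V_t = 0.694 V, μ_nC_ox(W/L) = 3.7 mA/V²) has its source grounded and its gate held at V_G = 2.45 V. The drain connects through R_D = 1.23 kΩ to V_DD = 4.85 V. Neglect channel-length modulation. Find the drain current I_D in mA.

I_D = 3.42 mA

V_GS = V_G = 2.45 V, so V_ov = 2.45 − 0.694 = 1.76 V.
Assume saturation: I_D = ½ k_n V_ov² = 0.5 × 3.7 × 1.76² = 5.7 mA, giving V_DS = V_DD − I_D R_D = 4.85 − 5.7 × 1.23 = -2.17 V.
But -2.17 V < V_ov = 1.76 V, so the device is actually in triode.
In triode I_D = k_n[V_ov V_DS − ½ V_DS²] and I_D = (V_DD − V_DS)/R_D. Equating: 2.28 V_DS² − 8.992 V_DS + 4.85 = 0, giving V_DS = 0.645 V (the root below V_ov).
I_D = (4.85 − 0.645) / 1.23 = 3.42 mA.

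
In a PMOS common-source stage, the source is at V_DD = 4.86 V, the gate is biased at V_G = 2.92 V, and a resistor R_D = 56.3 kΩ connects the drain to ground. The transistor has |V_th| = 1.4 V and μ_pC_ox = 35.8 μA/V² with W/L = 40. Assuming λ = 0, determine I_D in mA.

V_SG = V_DD − V_G = 4.86 − 2.92 = 1.94 V, so V_ov = 1.94 − 1.4 = 0.54 V.
k_p = μ_pC_ox · (W/L) = 1.432 mA/V².
Assume saturation: I_D = ½ k_p V_ov² = 0.5 × 1.432 × 0.54² = 0.209 mA, giving V_SD = V_DD − I_D R_D = 4.86 − 0.209 × 56.3 = -6.89 V.
But -6.89 V < V_ov = 0.54 V, so the device is actually in triode.
In triode I_D = k_p[V_ov V_SD − ½ V_SD²] and I_D = (V_DD − V_SD)/R_D. Equating: 40.3 V_SD² − 44.54 V_SD + 4.86 = 0, giving V_SD = 0.123 V (the root below V_ov).
I_D = (4.86 − 0.123) / 56.3 = 0.0841 mA.

I_D = 0.0841 mA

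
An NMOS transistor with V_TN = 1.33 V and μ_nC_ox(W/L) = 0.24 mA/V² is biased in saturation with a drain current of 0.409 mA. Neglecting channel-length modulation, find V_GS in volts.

V_GS = 3.18 V

In saturation I_D = ½ k_n (V_GS − V_TN)², so V_GS − V_TN = √(2 I_D / k_n) = √(2 × 0.409 / 0.24) = 1.85 V.
V_GS = 1.33 + 1.85 = 3.18 V.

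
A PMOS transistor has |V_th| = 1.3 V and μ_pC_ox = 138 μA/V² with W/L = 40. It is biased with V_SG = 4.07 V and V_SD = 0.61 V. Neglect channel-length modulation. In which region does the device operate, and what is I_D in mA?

k_p = μ_pC_ox · (W/L) = 5.52 mA/V².
V_ov = V_SG − |V_th| = 4.07 − 1.3 = 2.77 V.
Since V_SD = 0.61 V < V_ov = 2.77 V, the device is in the triode region.
I_D = k_p [V_ov · V_SD − ½ V_SD²] = 5.52 × [2.77 × 0.61 − 0.5 × 0.61²] = 8.3 mA.

Triode; I_D = 8.30 mA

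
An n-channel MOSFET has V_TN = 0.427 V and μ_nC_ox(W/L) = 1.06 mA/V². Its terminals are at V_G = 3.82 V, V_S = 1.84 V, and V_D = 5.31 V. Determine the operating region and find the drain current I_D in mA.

V_GS = V_G − V_S = 3.82 − 1.84 = 1.98 V; V_DS = V_D − V_S = 5.31 − 1.84 = 3.47 V.
V_ov = V_GS − V_TN = 1.98 − 0.427 = 1.55 V.
Since V_DS = 3.47 V ≥ V_ov = 1.55 V, the device is in saturation.
I_D = ½ k_n V_ov² = 0.5 × 1.06 × 1.55² = 1.28 mA.

Saturation; I_D = 1.28 mA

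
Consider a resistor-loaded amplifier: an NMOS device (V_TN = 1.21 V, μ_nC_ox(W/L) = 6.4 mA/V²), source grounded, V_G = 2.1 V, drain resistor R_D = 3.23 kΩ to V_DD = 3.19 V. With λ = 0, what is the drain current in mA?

I_D = 0.931 mA

V_GS = V_G = 2.1 V, so V_ov = 2.1 − 1.21 = 0.89 V.
Assume saturation: I_D = ½ k_n V_ov² = 0.5 × 6.4 × 0.89² = 2.53 mA, giving V_DS = V_DD − I_D R_D = 3.19 − 2.53 × 3.23 = -5 V.
But -5 V < V_ov = 0.89 V, so the device is actually in triode.
In triode I_D = k_n[V_ov V_DS − ½ V_DS²] and I_D = (V_DD − V_DS)/R_D. Equating: 10.3 V_DS² − 19.4 V_DS + 3.19 = 0, giving V_DS = 0.182 V (the root below V_ov).
I_D = (3.19 − 0.182) / 3.23 = 0.931 mA.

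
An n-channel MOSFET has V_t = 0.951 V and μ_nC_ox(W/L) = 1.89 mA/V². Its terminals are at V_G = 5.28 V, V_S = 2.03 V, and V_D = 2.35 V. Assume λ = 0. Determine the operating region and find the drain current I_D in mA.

V_GS = V_G − V_S = 5.28 − 2.03 = 3.25 V; V_DS = V_D − V_S = 2.35 − 2.03 = 0.32 V.
V_ov = V_GS − V_t = 3.25 − 0.951 = 2.3 V.
Since V_DS = 0.32 V < V_ov = 2.3 V, the device is in the triode region.
I_D = k_n [V_ov · V_DS − ½ V_DS²] = 1.89 × [2.3 × 0.32 − 0.5 × 0.32²] = 1.29 mA.

Triode; I_D = 1.29 mA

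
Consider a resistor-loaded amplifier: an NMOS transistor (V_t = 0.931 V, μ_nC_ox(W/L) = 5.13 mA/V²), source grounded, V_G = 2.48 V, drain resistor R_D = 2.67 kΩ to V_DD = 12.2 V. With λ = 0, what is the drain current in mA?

V_GS = V_G = 2.48 V, so V_ov = 2.48 − 0.931 = 1.55 V.
Assume saturation: I_D = ½ k_n V_ov² = 0.5 × 5.13 × 1.55² = 6.15 mA, giving V_DS = V_DD − I_D R_D = 12.2 − 6.15 × 2.67 = -4.23 V.
But -4.23 V < V_ov = 1.55 V, so the device is actually in triode.
In triode I_D = k_n[V_ov V_DS − ½ V_DS²] and I_D = (V_DD − V_DS)/R_D. Equating: 6.85 V_DS² − 22.22 V_DS + 12.2 = 0, giving V_DS = 0.7 V (the root below V_ov).
I_D = (12.2 − 0.7) / 2.67 = 4.31 mA.

I_D = 4.31 mA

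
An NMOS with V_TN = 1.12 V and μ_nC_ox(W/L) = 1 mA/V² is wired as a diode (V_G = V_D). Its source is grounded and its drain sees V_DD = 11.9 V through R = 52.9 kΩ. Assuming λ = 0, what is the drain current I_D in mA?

With gate tied to drain, V_GS = V_DS ≥ V_GS − V_TN, so the device is in saturation.
KCL at the drain: ½ k_n (V_GS − V_TN)² = (V_DD − V_GS)/R.
Let x = V_GS − 1.12. Then 26.4 x² + x − 10.78 = 0, giving x = 0.62 V (positive root), so V_GS = 1.74 V.
I_D = (V_DD − V_GS)/R = (11.9 − 1.74) / 52.9 = 0.192 mA.

I_D = 0.192 mA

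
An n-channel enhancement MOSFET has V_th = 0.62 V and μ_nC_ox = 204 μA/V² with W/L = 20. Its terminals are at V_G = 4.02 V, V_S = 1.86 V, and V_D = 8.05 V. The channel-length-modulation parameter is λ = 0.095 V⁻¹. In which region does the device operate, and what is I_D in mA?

Saturation; I_D = 7.68 mA

V_GS = V_G − V_S = 4.02 − 1.86 = 2.16 V; V_DS = V_D − V_S = 8.05 − 1.86 = 6.19 V.
k_n = μ_nC_ox · (W/L) = 4.08 mA/V².
V_ov = V_GS − V_th = 2.16 − 0.62 = 1.54 V.
Since V_DS = 6.19 V ≥ V_ov = 1.54 V, the device is in saturation.
I_D = ½ k_n V_ov² (1 + λ V_DS) = 0.5 × 4.08 × 1.54² × (1 + 0.095 × 6.19) = 7.68 mA.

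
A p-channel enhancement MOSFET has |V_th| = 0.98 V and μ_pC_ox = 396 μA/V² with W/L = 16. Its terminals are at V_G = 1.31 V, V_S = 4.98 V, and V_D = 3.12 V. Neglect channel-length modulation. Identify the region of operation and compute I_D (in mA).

Triode; I_D = 20.7 mA

V_SG = V_S − V_G = 4.98 − 1.31 = 3.67 V; V_SD = V_S − V_D = 4.98 − 3.12 = 1.86 V.
k_p = μ_pC_ox · (W/L) = 6.336 mA/V².
V_ov = V_SG − |V_th| = 3.67 − 0.98 = 2.69 V.
Since V_SD = 1.86 V < V_ov = 2.69 V, the device is in the triode region.
I_D = k_p [V_ov · V_SD − ½ V_SD²] = 6.336 × [2.69 × 1.86 − 0.5 × 1.86²] = 20.7 mA.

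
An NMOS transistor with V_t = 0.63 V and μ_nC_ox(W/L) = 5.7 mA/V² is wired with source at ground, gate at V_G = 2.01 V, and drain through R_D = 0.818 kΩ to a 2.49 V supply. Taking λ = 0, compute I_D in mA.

I_D = 2.58 mA

V_GS = V_G = 2.01 V, so V_ov = 2.01 − 0.63 = 1.38 V.
Assume saturation: I_D = ½ k_n V_ov² = 0.5 × 5.7 × 1.38² = 5.43 mA, giving V_DS = V_DD − I_D R_D = 2.49 − 5.43 × 0.818 = -1.95 V.
But -1.95 V < V_ov = 1.38 V, so the device is actually in triode.
In triode I_D = k_n[V_ov V_DS − ½ V_DS²] and I_D = (V_DD − V_DS)/R_D. Equating: 2.33 V_DS² − 7.434 V_DS + 2.49 = 0, giving V_DS = 0.38 V (the root below V_ov).
I_D = (2.49 − 0.38) / 0.818 = 2.58 mA.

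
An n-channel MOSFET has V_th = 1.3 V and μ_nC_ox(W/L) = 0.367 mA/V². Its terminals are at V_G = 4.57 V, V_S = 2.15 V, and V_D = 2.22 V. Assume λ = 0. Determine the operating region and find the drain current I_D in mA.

V_GS = V_G − V_S = 4.57 − 2.15 = 2.42 V; V_DS = V_D − V_S = 2.22 − 2.15 = 0.07 V.
V_ov = V_GS − V_th = 2.42 − 1.3 = 1.12 V.
Since V_DS = 0.07 V < V_ov = 1.12 V, the device is in the triode region.
I_D = k_n [V_ov · V_DS − ½ V_DS²] = 0.367 × [1.12 × 0.07 − 0.5 × 0.07²] = 0.0279 mA.

Triode; I_D = 0.0279 mA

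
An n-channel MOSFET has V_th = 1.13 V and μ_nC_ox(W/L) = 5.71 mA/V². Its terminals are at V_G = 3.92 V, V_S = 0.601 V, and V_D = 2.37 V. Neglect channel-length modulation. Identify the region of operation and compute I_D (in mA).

Triode; I_D = 13.2 mA

V_GS = V_G − V_S = 3.92 − 0.601 = 3.32 V; V_DS = V_D − V_S = 2.37 − 0.601 = 1.77 V.
V_ov = V_GS − V_th = 3.32 − 1.13 = 2.19 V.
Since V_DS = 1.77 V < V_ov = 2.19 V, the device is in the triode region.
I_D = k_n [V_ov · V_DS − ½ V_DS²] = 5.71 × [2.19 × 1.77 − 0.5 × 1.77²] = 13.2 mA.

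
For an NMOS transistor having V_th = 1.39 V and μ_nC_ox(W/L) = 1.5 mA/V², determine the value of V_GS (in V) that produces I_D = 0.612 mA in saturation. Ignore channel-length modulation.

V_GS = 2.29 V

In saturation I_D = ½ k_n (V_GS − V_th)², so V_GS − V_th = √(2 I_D / k_n) = √(2 × 0.612 / 1.5) = 0.903 V.
V_GS = 1.39 + 0.903 = 2.29 V.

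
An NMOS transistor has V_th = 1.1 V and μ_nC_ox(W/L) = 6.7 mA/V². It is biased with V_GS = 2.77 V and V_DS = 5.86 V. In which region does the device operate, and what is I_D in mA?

Saturation; I_D = 9.34 mA

V_ov = V_GS − V_th = 2.77 − 1.1 = 1.67 V.
Since V_DS = 5.86 V ≥ V_ov = 1.67 V, the device is in saturation.
I_D = ½ k_n V_ov² = 0.5 × 6.7 × 1.67² = 9.34 mA.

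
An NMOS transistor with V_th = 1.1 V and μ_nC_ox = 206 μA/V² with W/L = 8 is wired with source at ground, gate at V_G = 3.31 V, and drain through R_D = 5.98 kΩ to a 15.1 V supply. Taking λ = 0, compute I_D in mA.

I_D = 2.39 mA

V_GS = V_G = 3.31 V, so V_ov = 3.31 − 1.1 = 2.21 V.
k_n = μ_nC_ox · (W/L) = 1.648 mA/V².
Assume saturation: I_D = ½ k_n V_ov² = 0.5 × 1.648 × 2.21² = 4.02 mA, giving V_DS = V_DD − I_D R_D = 15.1 − 4.02 × 5.98 = -8.97 V.
But -8.97 V < V_ov = 2.21 V, so the device is actually in triode.
In triode I_D = k_n[V_ov V_DS − ½ V_DS²] and I_D = (V_DD − V_DS)/R_D. Equating: 4.93 V_DS² − 22.78 V_DS + 15.1 = 0, giving V_DS = 0.802 V (the root below V_ov).
I_D = (15.1 − 0.802) / 5.98 = 2.39 mA.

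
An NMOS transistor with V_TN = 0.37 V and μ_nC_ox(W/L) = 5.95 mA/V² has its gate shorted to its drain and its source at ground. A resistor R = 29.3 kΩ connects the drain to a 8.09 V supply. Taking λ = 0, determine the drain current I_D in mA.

I_D = 0.254 mA

With gate tied to drain, V_GS = V_DS ≥ V_GS − V_TN, so the device is in saturation.
KCL at the drain: ½ k_n (V_GS − V_TN)² = (V_DD − V_GS)/R.
Let x = V_GS − 0.37. Then 87.2 x² + x − 7.72 = 0, giving x = 0.292 V (positive root), so V_GS = 0.662 V.
I_D = (V_DD − V_GS)/R = (8.09 − 0.662) / 29.3 = 0.254 mA.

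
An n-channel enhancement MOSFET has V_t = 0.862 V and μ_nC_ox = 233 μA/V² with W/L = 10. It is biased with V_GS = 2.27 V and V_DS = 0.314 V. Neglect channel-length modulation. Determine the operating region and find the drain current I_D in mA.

k_n = μ_nC_ox · (W/L) = 2.33 mA/V².
V_ov = V_GS − V_t = 2.27 − 0.862 = 1.41 V.
Since V_DS = 0.314 V < V_ov = 1.41 V, the device is in the triode region.
I_D = k_n [V_ov · V_DS − ½ V_DS²] = 2.33 × [1.41 × 0.314 − 0.5 × 0.314²] = 0.915 mA.

Triode; I_D = 0.915 mA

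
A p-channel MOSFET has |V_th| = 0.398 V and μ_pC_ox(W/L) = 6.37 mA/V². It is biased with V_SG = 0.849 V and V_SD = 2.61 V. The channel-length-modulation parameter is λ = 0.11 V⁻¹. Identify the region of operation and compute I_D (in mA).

Saturation; I_D = 0.834 mA

V_ov = V_SG − |V_th| = 0.849 − 0.398 = 0.451 V.
Since V_SD = 2.61 V ≥ V_ov = 0.451 V, the device is in saturation.
I_D = ½ k_p V_ov² (1 + λ V_SD) = 0.5 × 6.37 × 0.451² × (1 + 0.11 × 2.61) = 0.834 mA.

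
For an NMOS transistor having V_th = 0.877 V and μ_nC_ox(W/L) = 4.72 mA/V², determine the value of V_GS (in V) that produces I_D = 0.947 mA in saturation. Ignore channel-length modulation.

V_GS = 1.51 V

In saturation I_D = ½ k_n (V_GS − V_th)², so V_GS − V_th = √(2 I_D / k_n) = √(2 × 0.947 / 4.72) = 0.633 V.
V_GS = 0.877 + 0.633 = 1.51 V.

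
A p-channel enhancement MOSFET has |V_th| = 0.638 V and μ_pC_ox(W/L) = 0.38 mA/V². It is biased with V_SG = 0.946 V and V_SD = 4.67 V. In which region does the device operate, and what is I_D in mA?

Saturation; I_D = 0.0180 mA

V_ov = V_SG − |V_th| = 0.946 − 0.638 = 0.308 V.
Since V_SD = 4.67 V ≥ V_ov = 0.308 V, the device is in saturation.
I_D = ½ k_p V_ov² = 0.5 × 0.38 × 0.308² = 0.018 mA.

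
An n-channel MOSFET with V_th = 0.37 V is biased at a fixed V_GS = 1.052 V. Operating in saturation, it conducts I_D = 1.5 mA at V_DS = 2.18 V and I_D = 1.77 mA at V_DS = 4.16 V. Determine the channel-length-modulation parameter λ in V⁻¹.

λ = 0.113 V⁻¹

With V_GS fixed, I_D ∝ (1 + λ V_DS) in saturation, so I_D2/I_D1 = (1 + λ V_DS2)/(1 + λ V_DS1).
1.77/1.5 = 1.18 = (1 + 4.16 λ)/(1 + 2.18 λ).
Solving: λ (I_D1 V_DS2 − I_D2 V_DS1) = I_D2 − I_D1, so λ = (1.77 − 1.5) / (1.5 × 4.16 − 1.77 × 2.18) = 0.27 / 2.38 = 0.113 V⁻¹.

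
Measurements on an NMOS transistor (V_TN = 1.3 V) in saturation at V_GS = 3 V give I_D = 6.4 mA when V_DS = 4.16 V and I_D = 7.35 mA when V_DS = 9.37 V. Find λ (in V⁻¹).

With V_GS fixed, I_D ∝ (1 + λ V_DS) in saturation, so I_D2/I_D1 = (1 + λ V_DS2)/(1 + λ V_DS1).
7.35/6.4 = 1.148 = (1 + 9.37 λ)/(1 + 4.16 λ).
Solving: λ (I_D1 V_DS2 − I_D2 V_DS1) = I_D2 − I_D1, so λ = (7.35 − 6.4) / (6.4 × 9.37 − 7.35 × 4.16) = 0.95 / 29.4 = 0.0323 V⁻¹.

λ = 0.0323 V⁻¹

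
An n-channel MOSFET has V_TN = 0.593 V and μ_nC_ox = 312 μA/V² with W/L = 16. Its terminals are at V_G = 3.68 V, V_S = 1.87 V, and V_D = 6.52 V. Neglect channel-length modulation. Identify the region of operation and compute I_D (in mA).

Saturation; I_D = 3.70 mA

V_GS = V_G − V_S = 3.68 − 1.87 = 1.81 V; V_DS = V_D − V_S = 6.52 − 1.87 = 4.65 V.
k_n = μ_nC_ox · (W/L) = 4.992 mA/V².
V_ov = V_GS − V_TN = 1.81 − 0.593 = 1.22 V.
Since V_DS = 4.65 V ≥ V_ov = 1.22 V, the device is in saturation.
I_D = ½ k_n V_ov² = 0.5 × 4.992 × 1.22² = 3.7 mA.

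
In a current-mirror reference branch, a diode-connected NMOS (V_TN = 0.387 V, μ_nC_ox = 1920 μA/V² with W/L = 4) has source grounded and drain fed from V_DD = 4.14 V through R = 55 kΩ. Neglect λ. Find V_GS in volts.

V_GS = 0.518 V

With gate tied to drain, V_GS = V_DS ≥ V_GS − V_TN, so the device is in saturation.
k_n = μ_nC_ox · (W/L) = 7.68 mA/V².
KCL at the drain: ½ k_n (V_GS − V_TN)² = (V_DD − V_GS)/R.
Let x = V_GS − 0.387. Then 211 x² + x − 3.753 = 0, giving x = 0.131 V (positive root), so V_GS = 0.518 V.
I_D = (V_DD − V_GS)/R = (4.14 − 0.518) / 55 = 0.0659 mA.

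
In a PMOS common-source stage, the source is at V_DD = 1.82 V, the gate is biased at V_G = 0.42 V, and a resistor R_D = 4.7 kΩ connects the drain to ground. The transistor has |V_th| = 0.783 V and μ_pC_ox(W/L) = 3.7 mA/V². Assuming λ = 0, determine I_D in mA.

I_D = 0.349 mA

V_SG = V_DD − V_G = 1.82 − 0.42 = 1.4 V, so V_ov = 1.4 − 0.783 = 0.617 V.
Assume saturation: I_D = ½ k_p V_ov² = 0.5 × 3.7 × 0.617² = 0.704 mA, giving V_SD = V_DD − I_D R_D = 1.82 − 0.704 × 4.7 = -1.49 V.
But -1.49 V < V_ov = 0.617 V, so the device is actually in triode.
In triode I_D = k_p[V_ov V_SD − ½ V_SD²] and I_D = (V_DD − V_SD)/R_D. Equating: 8.7 V_SD² − 11.73 V_SD + 1.82 = 0, giving V_SD = 0.179 V (the root below V_ov).
I_D = (1.82 − 0.179) / 4.7 = 0.349 mA.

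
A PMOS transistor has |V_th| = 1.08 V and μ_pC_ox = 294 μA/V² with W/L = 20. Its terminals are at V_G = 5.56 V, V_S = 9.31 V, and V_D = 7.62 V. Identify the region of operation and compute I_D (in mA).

Triode; I_D = 18.1 mA

V_SG = V_S − V_G = 9.31 − 5.56 = 3.75 V; V_SD = V_S − V_D = 9.31 − 7.62 = 1.69 V.
k_p = μ_pC_ox · (W/L) = 5.88 mA/V².
V_ov = V_SG − |V_th| = 3.75 − 1.08 = 2.67 V.
Since V_SD = 1.69 V < V_ov = 2.67 V, the device is in the triode region.
I_D = k_p [V_ov · V_SD − ½ V_SD²] = 5.88 × [2.67 × 1.69 − 0.5 × 1.69²] = 18.1 mA.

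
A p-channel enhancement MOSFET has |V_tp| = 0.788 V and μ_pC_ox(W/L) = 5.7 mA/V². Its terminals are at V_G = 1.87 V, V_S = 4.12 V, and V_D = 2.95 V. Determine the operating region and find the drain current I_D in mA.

Triode; I_D = 5.85 mA

V_SG = V_S − V_G = 4.12 − 1.87 = 2.25 V; V_SD = V_S − V_D = 4.12 − 2.95 = 1.17 V.
V_ov = V_SG − |V_tp| = 2.25 − 0.788 = 1.46 V.
Since V_SD = 1.17 V < V_ov = 1.46 V, the device is in the triode region.
I_D = k_p [V_ov · V_SD − ½ V_SD²] = 5.7 × [1.46 × 1.17 − 0.5 × 1.17²] = 5.85 mA.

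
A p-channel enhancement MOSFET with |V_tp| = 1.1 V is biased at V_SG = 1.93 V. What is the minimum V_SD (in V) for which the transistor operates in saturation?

The boundary between triode and saturation is V_SD = V_SG − |V_tp| = V_ov.
V_ov = 1.93 − 1.1 = 0.83 V.

V_SD,sat = 0.830 V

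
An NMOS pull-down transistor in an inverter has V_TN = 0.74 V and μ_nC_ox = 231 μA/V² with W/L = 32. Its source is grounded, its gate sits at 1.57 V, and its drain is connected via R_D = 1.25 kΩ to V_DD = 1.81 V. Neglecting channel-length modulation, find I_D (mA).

V_GS = V_G = 1.57 V, so V_ov = 1.57 − 0.74 = 0.83 V.
k_n = μ_nC_ox · (W/L) = 7.392 mA/V².
Assume saturation: I_D = ½ k_n V_ov² = 0.5 × 7.392 × 0.83² = 2.55 mA, giving V_DS = V_DD − I_D R_D = 1.81 − 2.55 × 1.25 = -1.37 V.
But -1.37 V < V_ov = 0.83 V, so the device is actually in triode.
In triode I_D = k_n[V_ov V_DS − ½ V_DS²] and I_D = (V_DD − V_DS)/R_D. Equating: 4.62 V_DS² − 8.669 V_DS + 1.81 = 0, giving V_DS = 0.239 V (the root below V_ov).
I_D = (1.81 − 0.239) / 1.25 = 1.26 mA.

I_D = 1.26 mA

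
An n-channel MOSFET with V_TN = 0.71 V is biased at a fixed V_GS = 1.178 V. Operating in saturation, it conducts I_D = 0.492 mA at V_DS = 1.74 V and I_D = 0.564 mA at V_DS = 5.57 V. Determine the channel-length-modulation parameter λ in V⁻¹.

With V_GS fixed, I_D ∝ (1 + λ V_DS) in saturation, so I_D2/I_D1 = (1 + λ V_DS2)/(1 + λ V_DS1).
0.564/0.492 = 1.146 = (1 + 5.57 λ)/(1 + 1.74 λ).
Solving: λ (I_D1 V_DS2 − I_D2 V_DS1) = I_D2 − I_D1, so λ = (0.564 − 0.492) / (0.492 × 5.57 − 0.564 × 1.74) = 0.072 / 1.76 = 0.0409 V⁻¹.

λ = 0.0409 V⁻¹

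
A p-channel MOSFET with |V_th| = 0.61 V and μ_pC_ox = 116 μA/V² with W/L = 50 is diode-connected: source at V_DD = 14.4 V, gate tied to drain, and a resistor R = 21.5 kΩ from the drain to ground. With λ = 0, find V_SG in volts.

With gate tied to drain, V_SG = V_SD ≥ V_SG − |V_th|, so the device is in saturation.
k_p = μ_pC_ox · (W/L) = 5.8 mA/V².
KCL at the drain: ½ k_p (V_SG − |V_th|)² = (V_DD − V_SG)/R.
Let x = V_SG − 0.61. Then 62.4 x² + x − 13.79 = 0, giving x = 0.462 V (positive root), so V_SG = 1.07 V.
I_D = (V_DD − V_SG)/R = (14.4 − 1.07) / 21.5 = 0.62 mA.

V_SG = 1.07 V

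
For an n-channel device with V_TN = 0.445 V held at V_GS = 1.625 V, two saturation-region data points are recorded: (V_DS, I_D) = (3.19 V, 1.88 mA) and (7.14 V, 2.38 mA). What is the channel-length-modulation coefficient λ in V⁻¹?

λ = 0.0857 V⁻¹

With V_GS fixed, I_D ∝ (1 + λ V_DS) in saturation, so I_D2/I_D1 = (1 + λ V_DS2)/(1 + λ V_DS1).
2.38/1.88 = 1.266 = (1 + 7.14 λ)/(1 + 3.19 λ).
Solving: λ (I_D1 V_DS2 − I_D2 V_DS1) = I_D2 − I_D1, so λ = (2.38 − 1.88) / (1.88 × 7.14 − 2.38 × 3.19) = 0.5 / 5.83 = 0.0857 V⁻¹.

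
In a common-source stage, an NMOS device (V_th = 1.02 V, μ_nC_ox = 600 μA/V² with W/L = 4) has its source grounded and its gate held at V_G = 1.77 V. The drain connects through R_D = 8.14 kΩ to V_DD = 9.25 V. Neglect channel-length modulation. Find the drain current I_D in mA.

V_GS = V_G = 1.77 V, so V_ov = 1.77 − 1.02 = 0.75 V.
k_n = μ_nC_ox · (W/L) = 2.4 mA/V².
Assume saturation: I_D = ½ k_n V_ov² = 0.5 × 2.4 × 0.75² = 0.675 mA, giving V_DS = V_DD − I_D R_D = 9.25 − 0.675 × 8.14 = 3.76 V.
V_DS = 3.76 V ≥ V_ov = 0.75 V, confirming saturation.

I_D = 0.675 mA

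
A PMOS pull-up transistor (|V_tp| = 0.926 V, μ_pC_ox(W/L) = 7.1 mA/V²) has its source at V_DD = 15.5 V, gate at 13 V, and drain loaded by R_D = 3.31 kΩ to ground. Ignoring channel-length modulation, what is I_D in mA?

I_D = 4.54 mA

V_SG = V_DD − V_G = 15.5 − 13 = 2.5 V, so V_ov = 2.5 − 0.926 = 1.57 V.
Assume saturation: I_D = ½ k_p V_ov² = 0.5 × 7.1 × 1.57² = 8.8 mA, giving V_SD = V_DD − I_D R_D = 15.5 − 8.8 × 3.31 = -13.6 V.
But -13.6 V < V_ov = 1.57 V, so the device is actually in triode.
In triode I_D = k_p[V_ov V_SD − ½ V_SD²] and I_D = (V_DD − V_SD)/R_D. Equating: 11.8 V_SD² − 37.99 V_SD + 15.5 = 0, giving V_SD = 0.479 V (the root below V_ov).
I_D = (15.5 − 0.479) / 3.31 = 4.54 mA.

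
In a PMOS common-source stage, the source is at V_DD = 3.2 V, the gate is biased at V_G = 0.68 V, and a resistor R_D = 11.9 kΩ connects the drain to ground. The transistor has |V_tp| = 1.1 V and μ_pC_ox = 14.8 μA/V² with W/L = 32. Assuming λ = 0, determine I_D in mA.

V_SG = V_DD − V_G = 3.2 − 0.68 = 2.52 V, so V_ov = 2.52 − 1.1 = 1.42 V.
k_p = μ_pC_ox · (W/L) = 0.4736 mA/V².
Assume saturation: I_D = ½ k_p V_ov² = 0.5 × 0.4736 × 1.42² = 0.477 mA, giving V_SD = V_DD − I_D R_D = 3.2 − 0.477 × 11.9 = -2.48 V.
But -2.48 V < V_ov = 1.42 V, so the device is actually in triode.
In triode I_D = k_p[V_ov V_SD − ½ V_SD²] and I_D = (V_DD − V_SD)/R_D. Equating: 2.82 V_SD² − 9.003 V_SD + 3.2 = 0, giving V_SD = 0.407 V (the root below V_ov).
I_D = (3.2 − 0.407) / 11.9 = 0.235 mA.

I_D = 0.235 mA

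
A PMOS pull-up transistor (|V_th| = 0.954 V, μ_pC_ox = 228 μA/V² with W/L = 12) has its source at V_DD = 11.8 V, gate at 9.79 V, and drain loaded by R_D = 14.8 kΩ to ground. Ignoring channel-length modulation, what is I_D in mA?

V_SG = V_DD − V_G = 11.8 − 9.79 = 2.01 V, so V_ov = 2.01 − 0.954 = 1.06 V.
k_p = μ_pC_ox · (W/L) = 2.736 mA/V².
Assume saturation: I_D = ½ k_p V_ov² = 0.5 × 2.736 × 1.06² = 1.53 mA, giving V_SD = V_DD − I_D R_D = 11.8 − 1.53 × 14.8 = -10.8 V.
But -10.8 V < V_ov = 1.06 V, so the device is actually in triode.
In triode I_D = k_p[V_ov V_SD − ½ V_SD²] and I_D = (V_DD − V_SD)/R_D. Equating: 20.2 V_SD² − 43.76 V_SD + 11.8 = 0, giving V_SD = 0.316 V (the root below V_ov).
I_D = (11.8 − 0.316) / 14.8 = 0.776 mA.

I_D = 0.776 mA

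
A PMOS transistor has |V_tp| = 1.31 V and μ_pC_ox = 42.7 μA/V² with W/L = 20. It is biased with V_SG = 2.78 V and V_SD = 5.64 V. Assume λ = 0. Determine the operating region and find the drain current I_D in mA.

k_p = μ_pC_ox · (W/L) = 0.854 mA/V².
V_ov = V_SG − |V_tp| = 2.78 − 1.31 = 1.47 V.
Since V_SD = 5.64 V ≥ V_ov = 1.47 V, the device is in saturation.
I_D = ½ k_p V_ov² = 0.5 × 0.854 × 1.47² = 0.923 mA.

Saturation; I_D = 0.923 mA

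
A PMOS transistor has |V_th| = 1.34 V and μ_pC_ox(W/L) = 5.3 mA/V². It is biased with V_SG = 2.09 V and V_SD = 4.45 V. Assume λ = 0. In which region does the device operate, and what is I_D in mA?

V_ov = V_SG − |V_th| = 2.09 − 1.34 = 0.75 V.
Since V_SD = 4.45 V ≥ V_ov = 0.75 V, the device is in saturation.
I_D = ½ k_p V_ov² = 0.5 × 5.3 × 0.75² = 1.49 mA.

Saturation; I_D = 1.49 mA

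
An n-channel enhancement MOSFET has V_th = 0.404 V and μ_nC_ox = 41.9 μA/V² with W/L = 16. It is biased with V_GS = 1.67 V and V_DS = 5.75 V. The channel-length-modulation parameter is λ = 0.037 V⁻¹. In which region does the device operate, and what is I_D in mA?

k_n = μ_nC_ox · (W/L) = 0.6704 mA/V².
V_ov = V_GS − V_th = 1.67 − 0.404 = 1.27 V.
Since V_DS = 5.75 V ≥ V_ov = 1.27 V, the device is in saturation.
I_D = ½ k_n V_ov² (1 + λ V_DS) = 0.5 × 0.6704 × 1.27² × (1 + 0.037 × 5.75) = 0.652 mA.

Saturation; I_D = 0.652 mA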